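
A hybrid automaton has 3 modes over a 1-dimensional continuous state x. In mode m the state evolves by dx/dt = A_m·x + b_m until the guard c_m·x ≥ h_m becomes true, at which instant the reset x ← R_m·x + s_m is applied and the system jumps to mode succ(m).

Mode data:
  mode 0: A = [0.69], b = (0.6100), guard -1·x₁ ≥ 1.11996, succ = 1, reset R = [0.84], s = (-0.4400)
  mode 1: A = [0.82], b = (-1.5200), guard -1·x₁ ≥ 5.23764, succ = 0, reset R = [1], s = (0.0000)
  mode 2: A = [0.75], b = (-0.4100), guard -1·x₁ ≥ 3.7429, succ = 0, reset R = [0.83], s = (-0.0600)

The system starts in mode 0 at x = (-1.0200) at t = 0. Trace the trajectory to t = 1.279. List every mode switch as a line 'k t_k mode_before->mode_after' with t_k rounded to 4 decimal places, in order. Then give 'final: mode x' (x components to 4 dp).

Mode 0: guard c·x = 1.1200 hit at Δt = 0.7988 (t = 0.7988), x⁻ = (-1.1200) → reset → x⁺ = (-1.3808), jump to mode 1
Mode 1: flow for 0.4802 to horizon, guard not reached → x = (-2.9414)

1 0.7988 0->1
final: 1 -2.9414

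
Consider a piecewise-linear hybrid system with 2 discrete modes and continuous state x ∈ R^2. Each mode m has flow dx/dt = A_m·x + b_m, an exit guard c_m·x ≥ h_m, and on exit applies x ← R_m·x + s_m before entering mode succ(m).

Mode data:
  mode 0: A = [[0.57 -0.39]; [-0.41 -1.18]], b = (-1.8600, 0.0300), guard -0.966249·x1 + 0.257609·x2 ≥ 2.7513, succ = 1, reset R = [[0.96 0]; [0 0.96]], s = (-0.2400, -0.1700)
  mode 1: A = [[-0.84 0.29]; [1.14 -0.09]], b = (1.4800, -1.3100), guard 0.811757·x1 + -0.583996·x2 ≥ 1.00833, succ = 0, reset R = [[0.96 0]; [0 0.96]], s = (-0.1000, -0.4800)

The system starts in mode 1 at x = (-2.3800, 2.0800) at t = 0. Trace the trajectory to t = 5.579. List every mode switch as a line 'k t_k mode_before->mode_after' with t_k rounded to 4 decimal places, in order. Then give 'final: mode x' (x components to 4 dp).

Mode 1: guard c·x = 1.0083 hit at Δt = 1.5929 (t = 1.5929), x⁻ = (0.6424, -0.8336) → reset → x⁺ = (0.5167, -1.2803), jump to mode 0
Mode 0: guard c·x = 2.7513 hit at Δt = 1.5488 (t = 3.1417), x⁻ = (-2.7944, 0.1987) → reset → x⁺ = (-2.9226, 0.0208), jump to mode 1
Mode 1: guard c·x = 1.0083 hit at Δt = 0.9140 (t = 4.0557), x⁻ = (-0.7337, -2.7465) → reset → x⁺ = (-0.8044, -3.1166), jump to mode 0
Mode 0: guard c·x = 2.7513 hit at Δt = 0.9893 (t = 5.0450), x⁻ = (-2.9789, -0.4934) → reset → x⁺ = (-3.0998, -0.6436), jump to mode 1
Mode 1: flow for 0.5340 to horizon, guard not reached → x = (-1.5666, -2.6306)

1 1.5929 1->0
2 3.1417 0->1
3 4.0557 1->0
4 5.0450 0->1
final: 1 -1.5666 -2.6306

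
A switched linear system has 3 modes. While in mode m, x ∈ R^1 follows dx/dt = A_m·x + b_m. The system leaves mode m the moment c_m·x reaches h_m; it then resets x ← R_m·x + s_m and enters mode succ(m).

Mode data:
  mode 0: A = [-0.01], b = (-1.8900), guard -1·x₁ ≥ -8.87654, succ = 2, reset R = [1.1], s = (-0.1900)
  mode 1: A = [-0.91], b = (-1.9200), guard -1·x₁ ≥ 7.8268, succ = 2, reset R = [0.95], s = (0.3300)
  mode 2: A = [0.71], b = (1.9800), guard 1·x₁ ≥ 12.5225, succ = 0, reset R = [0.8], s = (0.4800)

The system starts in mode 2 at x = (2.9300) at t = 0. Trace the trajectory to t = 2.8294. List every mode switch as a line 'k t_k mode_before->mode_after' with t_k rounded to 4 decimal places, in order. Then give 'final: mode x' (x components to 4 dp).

Mode 2: guard c·x = 12.5225 hit at Δt = 1.3871 (t = 1.3871), x⁻ = (12.5225) → reset → x⁺ = (10.4980), jump to mode 0
Mode 0: guard c·x = -8.8765 hit at Δt = 0.8161 (t = 2.2032), x⁻ = (8.8765) → reset → x⁺ = (9.5742), jump to mode 2
Mode 2: guard c·x = 12.5225 hit at Δt = 0.3012 (t = 2.5044), x⁻ = (12.5225) → reset → x⁺ = (10.4980), jump to mode 0
Mode 0: flow for 0.3250 to horizon, guard not reached → x = (9.8508)

1 1.3871 2->0
2 2.2032 0->2
3 2.5044 2->0
final: 0 9.8508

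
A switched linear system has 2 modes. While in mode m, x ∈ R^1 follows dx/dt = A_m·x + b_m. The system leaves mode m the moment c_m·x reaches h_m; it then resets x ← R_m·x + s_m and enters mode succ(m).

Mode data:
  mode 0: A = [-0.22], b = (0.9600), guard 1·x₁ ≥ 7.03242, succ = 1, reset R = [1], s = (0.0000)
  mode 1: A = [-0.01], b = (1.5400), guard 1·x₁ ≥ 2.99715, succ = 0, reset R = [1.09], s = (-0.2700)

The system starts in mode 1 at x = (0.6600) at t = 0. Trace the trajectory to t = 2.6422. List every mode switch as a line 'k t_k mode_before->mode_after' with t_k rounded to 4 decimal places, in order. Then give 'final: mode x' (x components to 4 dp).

Mode 1: guard c·x = 2.9971 hit at Δt = 1.5359 (t = 1.5359), x⁻ = (2.9971) → reset → x⁺ = (2.9969), jump to mode 0
Mode 0: flow for 1.1063 to horizon, guard not reached → x = (3.2922)

1 1.5359 1->0
final: 0 3.2922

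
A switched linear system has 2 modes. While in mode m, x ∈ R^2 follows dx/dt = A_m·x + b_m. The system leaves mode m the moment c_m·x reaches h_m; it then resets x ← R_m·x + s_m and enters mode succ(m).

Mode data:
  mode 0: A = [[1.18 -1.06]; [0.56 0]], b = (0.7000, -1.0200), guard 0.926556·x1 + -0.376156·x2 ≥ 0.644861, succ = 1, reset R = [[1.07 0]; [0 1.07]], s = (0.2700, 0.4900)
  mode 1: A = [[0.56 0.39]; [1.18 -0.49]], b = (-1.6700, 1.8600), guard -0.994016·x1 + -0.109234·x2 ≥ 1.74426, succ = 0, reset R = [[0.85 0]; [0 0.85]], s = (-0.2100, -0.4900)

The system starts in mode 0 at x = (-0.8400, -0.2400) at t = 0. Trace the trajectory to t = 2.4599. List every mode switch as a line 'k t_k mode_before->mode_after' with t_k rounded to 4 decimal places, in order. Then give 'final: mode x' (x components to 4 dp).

1 0.9360 0->1
2 1.9441 1->0
final: 0 -2.0039 -1.4579

Mode 0: guard c·x = 0.6449 hit at Δt = 0.9360 (t = 0.9360), x⁻ = (0.0914, -1.4892) → reset → x⁺ = (0.3678, -1.1035), jump to mode 1
Mode 1: guard c·x = 1.7443 hit at Δt = 1.0081 (t = 1.9441), x⁻ = (-1.7683, 0.1234) → reset → x⁺ = (-1.7131, -0.3851), jump to mode 0
Mode 0: flow for 0.5158 to horizon, guard not reached → x = (-2.0039, -1.4579)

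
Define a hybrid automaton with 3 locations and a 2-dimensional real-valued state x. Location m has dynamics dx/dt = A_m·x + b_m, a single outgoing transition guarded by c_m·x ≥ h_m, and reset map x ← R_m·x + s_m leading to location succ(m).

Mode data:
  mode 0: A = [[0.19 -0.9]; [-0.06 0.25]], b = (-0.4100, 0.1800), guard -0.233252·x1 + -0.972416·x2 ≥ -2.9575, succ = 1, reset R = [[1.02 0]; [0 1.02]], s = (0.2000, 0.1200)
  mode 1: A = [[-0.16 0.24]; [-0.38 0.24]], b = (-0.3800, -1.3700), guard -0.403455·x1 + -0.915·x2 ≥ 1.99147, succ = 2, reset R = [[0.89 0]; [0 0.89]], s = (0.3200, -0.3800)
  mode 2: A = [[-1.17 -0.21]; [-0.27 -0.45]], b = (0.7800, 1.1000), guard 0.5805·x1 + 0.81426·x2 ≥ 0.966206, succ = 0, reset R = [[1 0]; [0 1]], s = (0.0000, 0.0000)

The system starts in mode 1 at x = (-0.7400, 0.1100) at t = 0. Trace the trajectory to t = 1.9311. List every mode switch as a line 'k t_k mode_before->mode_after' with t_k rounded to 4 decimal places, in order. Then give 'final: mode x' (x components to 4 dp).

Mode 1: guard c·x = 1.9915 hit at Δt = 1.4622 (t = 1.4622), x⁻ = (-1.3167, -1.5959) → reset → x⁺ = (-0.8518, -1.8004), jump to mode 2
Mode 2: flow for 0.4689 to horizon, guard not reached → x = (-0.1113, -0.9440)

1 1.4622 1->2
final: 2 -0.1113 -0.9440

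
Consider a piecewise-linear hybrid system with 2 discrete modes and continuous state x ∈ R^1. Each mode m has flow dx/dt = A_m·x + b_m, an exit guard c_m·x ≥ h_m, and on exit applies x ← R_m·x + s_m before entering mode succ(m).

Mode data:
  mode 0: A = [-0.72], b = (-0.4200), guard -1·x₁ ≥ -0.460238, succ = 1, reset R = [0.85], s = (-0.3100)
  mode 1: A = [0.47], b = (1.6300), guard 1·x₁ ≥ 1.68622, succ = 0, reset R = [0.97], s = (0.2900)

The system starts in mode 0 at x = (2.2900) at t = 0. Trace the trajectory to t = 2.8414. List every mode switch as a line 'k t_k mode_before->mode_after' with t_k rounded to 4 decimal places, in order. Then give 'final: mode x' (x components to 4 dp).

1 1.4067 0->1
2 2.2005 1->0
final: 0 0.9982

Mode 0: guard c·x = -0.4602 hit at Δt = 1.4067 (t = 1.4067), x⁻ = (0.4602) → reset → x⁺ = (0.0812), jump to mode 1
Mode 1: guard c·x = 1.6862 hit at Δt = 0.7938 (t = 2.2005), x⁻ = (1.6862) → reset → x⁺ = (1.9256), jump to mode 0
Mode 0: flow for 0.6409 to horizon, guard not reached → x = (0.9982)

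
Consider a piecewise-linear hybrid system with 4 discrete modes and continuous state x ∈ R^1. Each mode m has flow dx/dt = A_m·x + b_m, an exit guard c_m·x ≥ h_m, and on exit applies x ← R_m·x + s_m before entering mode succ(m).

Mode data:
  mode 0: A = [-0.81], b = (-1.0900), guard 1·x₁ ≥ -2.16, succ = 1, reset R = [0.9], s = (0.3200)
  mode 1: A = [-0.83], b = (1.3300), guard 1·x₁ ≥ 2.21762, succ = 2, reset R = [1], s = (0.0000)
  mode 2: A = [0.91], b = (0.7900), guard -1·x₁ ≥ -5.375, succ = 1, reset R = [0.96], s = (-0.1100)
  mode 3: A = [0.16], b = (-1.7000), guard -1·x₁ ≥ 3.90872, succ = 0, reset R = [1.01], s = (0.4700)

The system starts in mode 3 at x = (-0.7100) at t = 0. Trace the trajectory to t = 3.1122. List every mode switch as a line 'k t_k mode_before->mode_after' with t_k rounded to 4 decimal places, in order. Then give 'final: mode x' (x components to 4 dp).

Mode 3: guard c·x = 3.9087 hit at Δt = 1.5536 (t = 1.5536), x⁻ = (-3.9087) → reset → x⁺ = (-3.4778), jump to mode 0
Mode 0: guard c·x = -2.1600 hit at Δt = 1.1883 (t = 2.7419), x⁻ = (-2.1600) → reset → x⁺ = (-1.6240), jump to mode 1
Mode 1: flow for 0.3703 to horizon, guard not reached → x = (-0.7703)

1 1.5536 3->0
2 2.7419 0->1
final: 1 -0.7703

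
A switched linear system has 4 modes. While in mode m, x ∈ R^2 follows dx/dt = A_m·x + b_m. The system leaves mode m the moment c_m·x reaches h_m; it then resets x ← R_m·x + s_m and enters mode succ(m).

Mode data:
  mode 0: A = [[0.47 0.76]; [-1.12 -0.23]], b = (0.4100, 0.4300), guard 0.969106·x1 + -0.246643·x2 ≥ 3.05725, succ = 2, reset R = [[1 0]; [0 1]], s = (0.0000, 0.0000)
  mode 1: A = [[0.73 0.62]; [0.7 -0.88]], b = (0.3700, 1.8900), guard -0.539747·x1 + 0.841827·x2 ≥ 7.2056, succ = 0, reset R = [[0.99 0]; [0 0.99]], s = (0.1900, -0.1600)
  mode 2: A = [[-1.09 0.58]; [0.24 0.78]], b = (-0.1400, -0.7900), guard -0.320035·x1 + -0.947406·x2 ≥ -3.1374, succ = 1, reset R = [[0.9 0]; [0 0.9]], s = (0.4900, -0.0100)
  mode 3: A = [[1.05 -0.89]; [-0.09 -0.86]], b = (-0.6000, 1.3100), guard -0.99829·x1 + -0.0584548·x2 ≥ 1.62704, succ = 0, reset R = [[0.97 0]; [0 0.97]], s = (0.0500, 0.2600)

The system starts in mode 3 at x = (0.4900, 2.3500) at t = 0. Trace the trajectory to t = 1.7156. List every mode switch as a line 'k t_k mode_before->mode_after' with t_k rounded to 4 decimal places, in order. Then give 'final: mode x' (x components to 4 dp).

Mode 3: guard c·x = 1.6270 hit at Δt = 0.7369 (t = 0.7369), x⁻ = (-1.7465, 1.9925) → reset → x⁺ = (-1.6441, 2.1927), jump to mode 0
Mode 0: flow for 0.9787 to horizon, guard not reached → x = (0.4317, 2.8008)

1 0.7369 3->0
final: 0 0.4317 2.8008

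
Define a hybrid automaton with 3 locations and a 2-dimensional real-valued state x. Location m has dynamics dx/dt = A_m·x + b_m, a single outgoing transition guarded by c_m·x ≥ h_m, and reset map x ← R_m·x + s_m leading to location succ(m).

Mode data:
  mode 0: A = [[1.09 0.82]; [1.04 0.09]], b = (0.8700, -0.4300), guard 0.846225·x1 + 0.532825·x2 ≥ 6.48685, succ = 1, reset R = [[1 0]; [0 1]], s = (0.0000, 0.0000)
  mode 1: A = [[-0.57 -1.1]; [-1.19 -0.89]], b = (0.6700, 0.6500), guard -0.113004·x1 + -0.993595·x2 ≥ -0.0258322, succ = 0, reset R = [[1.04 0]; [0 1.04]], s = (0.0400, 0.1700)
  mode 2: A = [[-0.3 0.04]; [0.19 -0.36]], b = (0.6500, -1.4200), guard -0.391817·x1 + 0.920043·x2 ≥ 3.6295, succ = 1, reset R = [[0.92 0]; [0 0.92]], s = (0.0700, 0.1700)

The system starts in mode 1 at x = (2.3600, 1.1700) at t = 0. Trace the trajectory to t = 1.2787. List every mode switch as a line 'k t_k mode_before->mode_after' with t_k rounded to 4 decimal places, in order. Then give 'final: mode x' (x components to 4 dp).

1 0.6573 1->0
final: 0 4.9455 1.8094

Mode 1: guard c·x = -0.0258 hit at Δt = 0.6573 (t = 0.6573), x⁻ = (1.7757, -0.1760) → reset → x⁺ = (1.8867, -0.0130), jump to mode 0
Mode 0: flow for 0.6214 to horizon, guard not reached → x = (4.9455, 1.8094)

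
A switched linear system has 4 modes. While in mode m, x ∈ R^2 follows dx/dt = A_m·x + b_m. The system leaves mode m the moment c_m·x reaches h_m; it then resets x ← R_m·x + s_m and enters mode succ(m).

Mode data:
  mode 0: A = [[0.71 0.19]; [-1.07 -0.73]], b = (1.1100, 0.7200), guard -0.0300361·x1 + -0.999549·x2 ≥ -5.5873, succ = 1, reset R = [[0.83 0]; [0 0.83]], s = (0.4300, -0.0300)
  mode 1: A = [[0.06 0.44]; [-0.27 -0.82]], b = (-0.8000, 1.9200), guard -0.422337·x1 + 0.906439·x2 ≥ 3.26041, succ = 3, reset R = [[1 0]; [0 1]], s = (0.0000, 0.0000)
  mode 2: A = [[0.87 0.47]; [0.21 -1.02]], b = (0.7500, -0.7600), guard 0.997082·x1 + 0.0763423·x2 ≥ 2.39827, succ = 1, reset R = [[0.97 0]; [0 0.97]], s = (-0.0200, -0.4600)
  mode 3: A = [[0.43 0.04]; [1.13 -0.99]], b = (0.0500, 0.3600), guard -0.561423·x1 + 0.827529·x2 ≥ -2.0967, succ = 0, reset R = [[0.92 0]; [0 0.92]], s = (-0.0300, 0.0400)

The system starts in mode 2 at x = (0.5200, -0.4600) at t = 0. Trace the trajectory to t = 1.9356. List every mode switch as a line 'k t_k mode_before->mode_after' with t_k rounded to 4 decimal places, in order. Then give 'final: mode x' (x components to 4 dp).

1 1.1486 2->1
final: 1 1.7347 0.3376

Mode 2: guard c·x = 2.3983 hit at Δt = 1.1486 (t = 1.1486), x⁻ = (2.4392, -0.4429) → reset → x⁺ = (2.3460, -0.8896), jump to mode 1
Mode 1: flow for 0.7870 to horizon, guard not reached → x = (1.7347, 0.3376)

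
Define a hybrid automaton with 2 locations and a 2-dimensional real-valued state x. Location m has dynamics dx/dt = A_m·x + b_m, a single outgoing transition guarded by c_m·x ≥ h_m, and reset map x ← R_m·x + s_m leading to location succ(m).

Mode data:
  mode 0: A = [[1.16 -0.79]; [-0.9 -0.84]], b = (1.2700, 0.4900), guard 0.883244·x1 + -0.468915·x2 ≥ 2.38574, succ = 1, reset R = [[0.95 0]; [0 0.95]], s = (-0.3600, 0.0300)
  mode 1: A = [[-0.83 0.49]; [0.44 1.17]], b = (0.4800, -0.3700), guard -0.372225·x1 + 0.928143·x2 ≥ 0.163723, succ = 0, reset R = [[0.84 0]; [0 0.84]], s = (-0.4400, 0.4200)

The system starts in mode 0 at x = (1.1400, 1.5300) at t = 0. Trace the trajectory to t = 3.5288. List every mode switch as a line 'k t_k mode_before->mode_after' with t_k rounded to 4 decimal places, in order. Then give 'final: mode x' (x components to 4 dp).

1 0.6413 0->1
2 1.1497 1->0
3 1.7390 0->1
4 2.3698 1->0
5 3.0073 0->1
final: 1 1.7481 0.6139

Mode 0: guard c·x = 2.3857 hit at Δt = 0.6413 (t = 0.6413), x⁻ = (2.8505, 0.2813) → reset → x⁺ = (2.3479, 0.2972), jump to mode 1
Mode 1: guard c·x = 0.1637 hit at Δt = 0.5084 (t = 1.1497), x⁻ = (1.8628, 0.9235) → reset → x⁺ = (1.1247, 1.1957), jump to mode 0
Mode 0: guard c·x = 2.3857 hit at Δt = 0.5893 (t = 1.7390), x⁻ = (2.7888, 0.1652) → reset → x⁺ = (2.2894, 0.1870), jump to mode 1
Mode 1: guard c·x = 0.1637 hit at Δt = 0.6308 (t = 2.3698), x⁻ = (1.7189, 0.8658) → reset → x⁺ = (1.0039, 1.1472), jump to mode 0
Mode 0: guard c·x = 2.3857 hit at Δt = 0.6375 (t = 3.0073), x⁻ = (2.7593, 0.1096) → reset → x⁺ = (2.2613, 0.1341), jump to mode 1
Mode 1: flow for 0.5215 to horizon, guard not reached → x = (1.7481, 0.6139)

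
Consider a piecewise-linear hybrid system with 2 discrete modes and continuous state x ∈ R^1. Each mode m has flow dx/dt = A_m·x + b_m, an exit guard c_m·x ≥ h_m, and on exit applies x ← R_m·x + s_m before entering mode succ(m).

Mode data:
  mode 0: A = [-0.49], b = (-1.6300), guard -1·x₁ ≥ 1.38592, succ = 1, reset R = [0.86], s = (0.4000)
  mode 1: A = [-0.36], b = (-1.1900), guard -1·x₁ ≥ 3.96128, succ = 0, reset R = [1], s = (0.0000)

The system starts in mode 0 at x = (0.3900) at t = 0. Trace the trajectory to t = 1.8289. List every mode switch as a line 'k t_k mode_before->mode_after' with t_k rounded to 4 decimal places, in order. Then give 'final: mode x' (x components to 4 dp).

1 1.3261 0->1
final: 1 -1.2081

Mode 0: guard c·x = 1.3859 hit at Δt = 1.3261 (t = 1.3261), x⁻ = (-1.3859) → reset → x⁺ = (-0.7919), jump to mode 1
Mode 1: flow for 0.5028 to horizon, guard not reached → x = (-1.2081)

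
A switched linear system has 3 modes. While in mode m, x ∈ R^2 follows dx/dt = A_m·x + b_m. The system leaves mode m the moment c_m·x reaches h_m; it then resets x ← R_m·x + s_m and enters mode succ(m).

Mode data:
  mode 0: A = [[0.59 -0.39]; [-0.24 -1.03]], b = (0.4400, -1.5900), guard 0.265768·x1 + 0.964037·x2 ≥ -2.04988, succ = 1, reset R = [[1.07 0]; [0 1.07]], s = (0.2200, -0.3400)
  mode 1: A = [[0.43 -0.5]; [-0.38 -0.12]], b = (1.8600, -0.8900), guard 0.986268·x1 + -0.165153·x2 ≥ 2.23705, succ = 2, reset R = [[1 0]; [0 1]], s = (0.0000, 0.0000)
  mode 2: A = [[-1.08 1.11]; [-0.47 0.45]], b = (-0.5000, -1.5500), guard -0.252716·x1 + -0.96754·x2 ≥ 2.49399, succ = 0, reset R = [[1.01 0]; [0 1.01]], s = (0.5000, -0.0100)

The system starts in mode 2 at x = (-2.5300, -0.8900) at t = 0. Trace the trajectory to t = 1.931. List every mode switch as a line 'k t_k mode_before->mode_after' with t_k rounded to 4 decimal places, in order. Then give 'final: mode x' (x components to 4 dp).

1 0.9871 2->0
2 1.4908 0->1
final: 1 -0.3867 -2.2552

Mode 2: guard c·x = 2.4940 hit at Δt = 0.9871 (t = 0.9871), x⁻ = (-2.1812, -2.0079) → reset → x⁺ = (-1.7030, -2.0380), jump to mode 0
Mode 0: guard c·x = -2.0499 hit at Δt = 0.5037 (t = 1.4908), x⁻ = (-1.6105, -1.6824) → reset → x⁺ = (-1.5032, -2.1401), jump to mode 1
Mode 1: flow for 0.4402 to horizon, guard not reached → x = (-0.3867, -2.2552)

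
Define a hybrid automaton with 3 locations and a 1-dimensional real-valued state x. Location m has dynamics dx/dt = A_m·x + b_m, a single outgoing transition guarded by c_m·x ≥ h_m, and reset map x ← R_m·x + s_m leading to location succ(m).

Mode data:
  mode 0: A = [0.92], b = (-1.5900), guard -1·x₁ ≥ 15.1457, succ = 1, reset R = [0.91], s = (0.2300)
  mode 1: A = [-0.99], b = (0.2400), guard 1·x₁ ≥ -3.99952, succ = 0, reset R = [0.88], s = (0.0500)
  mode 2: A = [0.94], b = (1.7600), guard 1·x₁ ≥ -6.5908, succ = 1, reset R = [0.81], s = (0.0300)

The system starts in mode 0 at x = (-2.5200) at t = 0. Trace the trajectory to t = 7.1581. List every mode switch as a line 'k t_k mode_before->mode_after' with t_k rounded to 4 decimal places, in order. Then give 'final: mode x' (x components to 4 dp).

Mode 0: guard c·x = 15.1457 hit at Δt = 1.4992 (t = 1.4992), x⁻ = (-15.1457) → reset → x⁺ = (-13.5526), jump to mode 1
Mode 1: guard c·x = -3.9995 hit at Δt = 1.1912 (t = 2.6904), x⁻ = (-3.9995) → reset → x⁺ = (-3.4696), jump to mode 0
Mode 0: guard c·x = 15.1457 hit at Δt = 1.2799 (t = 3.9703), x⁻ = (-15.1457) → reset → x⁺ = (-13.5526), jump to mode 1
Mode 1: guard c·x = -3.9995 hit at Δt = 1.1912 (t = 5.1615), x⁻ = (-3.9995) → reset → x⁺ = (-3.4696), jump to mode 0
Mode 0: guard c·x = 15.1457 hit at Δt = 1.2799 (t = 6.4414), x⁻ = (-15.1457) → reset → x⁺ = (-13.5526), jump to mode 1
Mode 1: flow for 0.7167 to horizon, guard not reached → x = (-6.5432)

1 1.4992 0->1
2 2.6904 1->0
3 3.9703 0->1
4 5.1615 1->0
5 6.4414 0->1
final: 1 -6.5432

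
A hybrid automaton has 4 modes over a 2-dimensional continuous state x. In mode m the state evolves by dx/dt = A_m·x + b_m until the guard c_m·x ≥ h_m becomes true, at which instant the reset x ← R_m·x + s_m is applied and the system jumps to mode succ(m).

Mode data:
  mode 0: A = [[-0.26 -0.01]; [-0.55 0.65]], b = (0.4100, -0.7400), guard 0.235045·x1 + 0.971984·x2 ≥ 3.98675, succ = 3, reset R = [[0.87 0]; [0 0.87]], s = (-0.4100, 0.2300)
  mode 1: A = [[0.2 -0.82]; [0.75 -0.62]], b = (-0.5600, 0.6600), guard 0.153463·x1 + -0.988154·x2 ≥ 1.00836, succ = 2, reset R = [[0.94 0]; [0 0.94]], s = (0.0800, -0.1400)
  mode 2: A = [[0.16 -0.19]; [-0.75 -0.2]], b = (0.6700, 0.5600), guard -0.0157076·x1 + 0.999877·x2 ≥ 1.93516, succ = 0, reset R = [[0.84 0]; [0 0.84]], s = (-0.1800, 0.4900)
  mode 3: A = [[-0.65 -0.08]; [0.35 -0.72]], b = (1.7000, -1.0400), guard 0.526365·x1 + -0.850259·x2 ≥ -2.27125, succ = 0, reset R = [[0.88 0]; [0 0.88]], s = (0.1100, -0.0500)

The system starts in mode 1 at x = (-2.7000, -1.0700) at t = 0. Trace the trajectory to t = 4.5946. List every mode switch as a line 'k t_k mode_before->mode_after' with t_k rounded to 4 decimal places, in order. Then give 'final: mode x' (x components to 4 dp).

Mode 1: guard c·x = 1.0084 hit at Δt = 0.6211 (t = 0.6211), x⁻ = (-2.7416, -1.4462) → reset → x⁺ = (-2.4971, -1.4995), jump to mode 2
Mode 2: guard c·x = 1.9352 hit at Δt = 1.5738 (t = 2.1949), x⁻ = (-2.1007, 1.9024) → reset → x⁺ = (-1.9446, 2.0880), jump to mode 0
Mode 0: guard c·x = 3.9867 hit at Δt = 1.0719 (t = 3.2668), x⁻ = (-1.1179, 4.3720) → reset → x⁺ = (-1.3826, 4.0336), jump to mode 3
Mode 3: guard c·x = -2.2713 hit at Δt = 0.4540 (t = 3.7208), x⁻ = (-0.4589, 2.3872) → reset → x⁺ = (-0.2938, 2.0507), jump to mode 0
Mode 0: flow for 0.8738 to horizon, guard not reached → x = (0.0674, 2.8278)

1 0.6211 1->2
2 2.1949 2->0
3 3.2668 0->3
4 3.7208 3->0
final: 0 0.0674 2.8278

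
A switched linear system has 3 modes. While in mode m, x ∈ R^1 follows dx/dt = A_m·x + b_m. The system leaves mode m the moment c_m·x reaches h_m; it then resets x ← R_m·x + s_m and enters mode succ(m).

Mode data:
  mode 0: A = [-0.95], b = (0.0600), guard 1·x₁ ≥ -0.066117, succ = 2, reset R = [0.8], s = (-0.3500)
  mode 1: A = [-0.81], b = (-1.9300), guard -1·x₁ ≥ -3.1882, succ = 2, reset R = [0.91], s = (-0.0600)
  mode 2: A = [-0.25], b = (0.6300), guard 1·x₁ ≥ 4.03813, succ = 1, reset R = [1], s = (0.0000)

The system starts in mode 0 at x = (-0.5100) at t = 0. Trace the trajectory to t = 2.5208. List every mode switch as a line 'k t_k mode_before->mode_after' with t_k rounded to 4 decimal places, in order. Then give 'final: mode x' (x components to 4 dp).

1 1.5676 0->2
final: 2 0.2169

Mode 0: guard c·x = -0.0661 hit at Δt = 1.5676 (t = 1.5676), x⁻ = (-0.0661) → reset → x⁺ = (-0.4029), jump to mode 2
Mode 2: flow for 0.9532 to horizon, guard not reached → x = (0.2169)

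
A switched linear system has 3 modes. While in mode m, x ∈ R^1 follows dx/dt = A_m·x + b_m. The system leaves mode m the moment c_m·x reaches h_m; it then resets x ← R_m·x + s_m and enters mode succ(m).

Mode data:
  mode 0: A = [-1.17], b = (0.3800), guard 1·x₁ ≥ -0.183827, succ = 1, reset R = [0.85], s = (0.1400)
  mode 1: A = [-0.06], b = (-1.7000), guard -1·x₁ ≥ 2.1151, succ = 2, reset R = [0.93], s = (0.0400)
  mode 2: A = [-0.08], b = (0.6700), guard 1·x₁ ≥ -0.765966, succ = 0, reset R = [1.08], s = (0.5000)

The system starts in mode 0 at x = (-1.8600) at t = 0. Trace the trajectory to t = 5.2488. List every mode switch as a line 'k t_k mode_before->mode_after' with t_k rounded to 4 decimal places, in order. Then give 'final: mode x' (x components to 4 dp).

1 1.2458 0->1
2 2.5293 1->2
3 4.0240 2->0
4 4.2363 0->1
final: 1 -1.6853

Mode 0: guard c·x = -0.1838 hit at Δt = 1.2458 (t = 1.2458), x⁻ = (-0.1838) → reset → x⁺ = (-0.0163), jump to mode 1
Mode 1: guard c·x = 2.1151 hit at Δt = 1.2835 (t = 2.5293), x⁻ = (-2.1151) → reset → x⁺ = (-1.9270), jump to mode 2
Mode 2: guard c·x = -0.7660 hit at Δt = 1.4947 (t = 4.0240), x⁻ = (-0.7660) → reset → x⁺ = (-0.3272), jump to mode 0
Mode 0: guard c·x = -0.1838 hit at Δt = 0.2123 (t = 4.2363), x⁻ = (-0.1838) → reset → x⁺ = (-0.0163), jump to mode 1
Mode 1: flow for 1.0125 to horizon, guard not reached → x = (-1.6853)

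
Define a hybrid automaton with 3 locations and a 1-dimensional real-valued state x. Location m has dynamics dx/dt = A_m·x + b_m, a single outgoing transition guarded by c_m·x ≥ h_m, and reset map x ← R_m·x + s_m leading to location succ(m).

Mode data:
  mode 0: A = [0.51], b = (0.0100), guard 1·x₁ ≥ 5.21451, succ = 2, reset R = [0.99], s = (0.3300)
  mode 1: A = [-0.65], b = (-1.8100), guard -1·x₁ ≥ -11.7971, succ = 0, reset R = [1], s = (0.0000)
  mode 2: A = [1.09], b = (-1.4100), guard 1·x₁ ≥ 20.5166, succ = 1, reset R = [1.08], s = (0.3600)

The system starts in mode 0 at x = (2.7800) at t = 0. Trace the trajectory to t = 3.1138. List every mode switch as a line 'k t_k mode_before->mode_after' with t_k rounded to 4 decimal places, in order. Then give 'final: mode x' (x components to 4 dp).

1 1.2269 0->2
2 2.6226 2->1
final: 1 15.6020

Mode 0: guard c·x = 5.2145 hit at Δt = 1.2269 (t = 1.2269), x⁻ = (5.2145) → reset → x⁺ = (5.4924), jump to mode 2
Mode 2: guard c·x = 20.5166 hit at Δt = 1.3957 (t = 2.6226), x⁻ = (20.5166) → reset → x⁺ = (22.5179), jump to mode 1
Mode 1: flow for 0.4912 to horizon, guard not reached → x = (15.6020)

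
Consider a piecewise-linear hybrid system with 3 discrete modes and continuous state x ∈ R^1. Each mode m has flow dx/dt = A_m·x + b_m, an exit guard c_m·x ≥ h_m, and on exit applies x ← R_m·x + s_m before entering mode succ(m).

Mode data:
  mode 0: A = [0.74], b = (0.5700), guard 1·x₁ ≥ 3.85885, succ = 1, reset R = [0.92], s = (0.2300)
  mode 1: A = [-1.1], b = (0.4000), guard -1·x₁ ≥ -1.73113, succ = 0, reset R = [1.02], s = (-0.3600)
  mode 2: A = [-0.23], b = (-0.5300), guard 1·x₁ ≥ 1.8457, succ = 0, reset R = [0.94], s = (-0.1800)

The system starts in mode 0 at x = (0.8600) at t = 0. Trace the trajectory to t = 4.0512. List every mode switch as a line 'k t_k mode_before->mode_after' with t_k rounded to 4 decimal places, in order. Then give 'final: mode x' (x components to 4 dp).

Mode 0: guard c·x = 3.8588 hit at Δt = 1.4103 (t = 1.4103), x⁻ = (3.8589) → reset → x⁺ = (3.7801), jump to mode 1
Mode 1: guard c·x = -1.7311 hit at Δt = 0.8324 (t = 2.2427), x⁻ = (1.7311) → reset → x⁺ = (1.4058), jump to mode 0
Mode 0: guard c·x = 3.8588 hit at Δt = 1.0201 (t = 3.2628), x⁻ = (3.8588) → reset → x⁺ = (3.7801), jump to mode 1
Mode 1: flow for 0.7884 to horizon, guard not reached → x = (1.7989)

1 1.4103 0->1
2 2.2427 1->0
3 3.2628 0->1
final: 1 1.7989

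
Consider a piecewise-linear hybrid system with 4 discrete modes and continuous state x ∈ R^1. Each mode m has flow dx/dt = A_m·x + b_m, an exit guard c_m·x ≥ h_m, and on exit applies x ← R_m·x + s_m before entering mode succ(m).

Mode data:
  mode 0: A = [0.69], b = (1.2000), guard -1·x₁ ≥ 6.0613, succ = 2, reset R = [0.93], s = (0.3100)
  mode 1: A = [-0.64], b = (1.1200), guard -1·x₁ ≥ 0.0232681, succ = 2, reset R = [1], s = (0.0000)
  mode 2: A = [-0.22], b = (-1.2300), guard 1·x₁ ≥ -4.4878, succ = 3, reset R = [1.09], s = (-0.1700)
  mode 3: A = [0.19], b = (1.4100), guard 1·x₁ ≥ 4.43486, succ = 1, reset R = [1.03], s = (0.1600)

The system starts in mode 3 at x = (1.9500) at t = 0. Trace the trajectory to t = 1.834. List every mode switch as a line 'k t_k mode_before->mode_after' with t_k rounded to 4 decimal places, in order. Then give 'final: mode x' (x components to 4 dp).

Mode 3: guard c·x = 4.4349 hit at Δt = 1.2379 (t = 1.2379), x⁻ = (4.4349) → reset → x⁺ = (4.7279), jump to mode 1
Mode 1: flow for 0.5961 to horizon, guard not reached → x = (3.7834)

1 1.2379 3->1
final: 1 3.7834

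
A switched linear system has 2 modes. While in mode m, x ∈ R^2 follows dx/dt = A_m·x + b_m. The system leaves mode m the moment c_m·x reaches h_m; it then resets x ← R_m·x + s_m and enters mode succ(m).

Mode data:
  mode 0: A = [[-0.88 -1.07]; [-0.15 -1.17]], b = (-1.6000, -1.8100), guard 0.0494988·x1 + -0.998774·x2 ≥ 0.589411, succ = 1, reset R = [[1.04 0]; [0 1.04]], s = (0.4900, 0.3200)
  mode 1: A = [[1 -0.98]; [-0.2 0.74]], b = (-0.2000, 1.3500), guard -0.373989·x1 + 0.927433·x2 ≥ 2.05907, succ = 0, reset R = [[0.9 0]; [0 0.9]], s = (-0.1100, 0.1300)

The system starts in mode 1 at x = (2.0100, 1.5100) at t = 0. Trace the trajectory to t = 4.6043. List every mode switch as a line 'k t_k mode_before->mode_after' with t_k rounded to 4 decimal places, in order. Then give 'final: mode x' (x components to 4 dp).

1 0.5619 1->0
2 1.9748 0->1
3 2.8726 1->0
4 4.1334 0->1
final: 1 -2.3830 0.4137

Mode 1: guard c·x = 2.0591 hit at Δt = 0.5619 (t = 0.5619), x⁻ = (1.8136, 2.9515) → reset → x⁺ = (1.5223, 2.7864), jump to mode 0
Mode 0: guard c·x = 0.5894 hit at Δt = 1.4129 (t = 1.9748), x⁻ = (-1.0856, -0.6439) → reset → x⁺ = (-0.6390, -0.3497), jump to mode 1
Mode 1: guard c·x = 2.0591 hit at Δt = 0.8978 (t = 2.8726), x⁻ = (-2.2198, 1.3251) → reset → x⁺ = (-2.1078, 1.3226), jump to mode 0
Mode 0: guard c·x = 0.5894 hit at Δt = 1.2607 (t = 4.1334), x⁻ = (-1.8471, -0.6817) → reset → x⁺ = (-1.4310, -0.3889), jump to mode 1
Mode 1: flow for 0.4709 to horizon, guard not reached → x = (-2.3830, 0.4137)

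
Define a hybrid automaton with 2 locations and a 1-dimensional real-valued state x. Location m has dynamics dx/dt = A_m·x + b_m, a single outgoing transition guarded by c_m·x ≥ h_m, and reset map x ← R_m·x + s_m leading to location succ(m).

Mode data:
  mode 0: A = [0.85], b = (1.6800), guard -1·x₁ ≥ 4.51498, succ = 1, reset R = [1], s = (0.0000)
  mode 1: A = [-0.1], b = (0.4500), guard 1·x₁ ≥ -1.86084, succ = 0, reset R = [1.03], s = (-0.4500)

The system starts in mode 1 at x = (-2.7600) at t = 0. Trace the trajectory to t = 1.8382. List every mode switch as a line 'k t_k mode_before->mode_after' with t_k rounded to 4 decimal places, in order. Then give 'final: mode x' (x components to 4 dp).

1 1.3222 1->0
final: 0 -2.5815

Mode 1: guard c·x = -1.8608 hit at Δt = 1.3222 (t = 1.3222), x⁻ = (-1.8608) → reset → x⁺ = (-2.3667), jump to mode 0
Mode 0: flow for 0.5160 to horizon, guard not reached → x = (-2.5815)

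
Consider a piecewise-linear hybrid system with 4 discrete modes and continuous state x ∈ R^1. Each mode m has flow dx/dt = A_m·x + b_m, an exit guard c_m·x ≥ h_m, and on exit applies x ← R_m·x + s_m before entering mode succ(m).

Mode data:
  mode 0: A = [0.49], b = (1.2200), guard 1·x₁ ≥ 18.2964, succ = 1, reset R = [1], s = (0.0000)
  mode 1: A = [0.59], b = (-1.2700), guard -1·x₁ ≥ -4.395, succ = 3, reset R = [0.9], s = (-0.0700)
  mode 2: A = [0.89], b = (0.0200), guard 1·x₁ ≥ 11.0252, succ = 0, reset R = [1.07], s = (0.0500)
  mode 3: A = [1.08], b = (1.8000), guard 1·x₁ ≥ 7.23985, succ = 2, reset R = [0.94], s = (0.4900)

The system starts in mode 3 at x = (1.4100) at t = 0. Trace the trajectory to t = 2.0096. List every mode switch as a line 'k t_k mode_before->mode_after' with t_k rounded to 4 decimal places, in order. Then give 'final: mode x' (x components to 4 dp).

Mode 3: guard c·x = 7.2398 hit at Δt = 0.9842 (t = 0.9842), x⁻ = (7.2399) → reset → x⁺ = (7.2955), jump to mode 2
Mode 2: guard c·x = 11.0252 hit at Δt = 0.4628 (t = 1.4470), x⁻ = (11.0252) → reset → x⁺ = (11.8470), jump to mode 0
Mode 0: flow for 0.5626 to horizon, guard not reached → x = (16.3977)

1 0.9842 3->2
2 1.4470 2->0
final: 0 16.3977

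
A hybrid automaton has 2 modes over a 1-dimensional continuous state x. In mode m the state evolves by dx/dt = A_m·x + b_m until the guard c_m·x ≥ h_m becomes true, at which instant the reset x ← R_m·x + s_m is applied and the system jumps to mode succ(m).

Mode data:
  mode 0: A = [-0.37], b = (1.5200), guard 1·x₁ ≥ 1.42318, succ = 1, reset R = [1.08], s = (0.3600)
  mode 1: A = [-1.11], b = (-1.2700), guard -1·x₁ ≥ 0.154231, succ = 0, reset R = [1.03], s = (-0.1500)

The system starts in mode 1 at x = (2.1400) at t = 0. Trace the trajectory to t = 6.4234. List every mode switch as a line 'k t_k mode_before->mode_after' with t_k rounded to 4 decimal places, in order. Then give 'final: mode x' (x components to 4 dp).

1 1.0804 1->0
2 2.4258 0->1
3 3.4370 1->0
4 4.7824 0->1
5 5.7935 1->0
final: 0 0.6094

Mode 1: guard c·x = 0.1542 hit at Δt = 1.0804 (t = 1.0804), x⁻ = (-0.1542) → reset → x⁺ = (-0.3089), jump to mode 0
Mode 0: guard c·x = 1.4232 hit at Δt = 1.3454 (t = 2.4258), x⁻ = (1.4232) → reset → x⁺ = (1.8970), jump to mode 1
Mode 1: guard c·x = 0.1542 hit at Δt = 1.0112 (t = 3.4370), x⁻ = (-0.1542) → reset → x⁺ = (-0.3089), jump to mode 0
Mode 0: guard c·x = 1.4232 hit at Δt = 1.3454 (t = 4.7824), x⁻ = (1.4232) → reset → x⁺ = (1.8970), jump to mode 1
Mode 1: guard c·x = 0.1542 hit at Δt = 1.0112 (t = 5.7935), x⁻ = (-0.1542) → reset → x⁺ = (-0.3089), jump to mode 0
Mode 0: flow for 0.6299 to horizon, guard not reached → x = (0.6094)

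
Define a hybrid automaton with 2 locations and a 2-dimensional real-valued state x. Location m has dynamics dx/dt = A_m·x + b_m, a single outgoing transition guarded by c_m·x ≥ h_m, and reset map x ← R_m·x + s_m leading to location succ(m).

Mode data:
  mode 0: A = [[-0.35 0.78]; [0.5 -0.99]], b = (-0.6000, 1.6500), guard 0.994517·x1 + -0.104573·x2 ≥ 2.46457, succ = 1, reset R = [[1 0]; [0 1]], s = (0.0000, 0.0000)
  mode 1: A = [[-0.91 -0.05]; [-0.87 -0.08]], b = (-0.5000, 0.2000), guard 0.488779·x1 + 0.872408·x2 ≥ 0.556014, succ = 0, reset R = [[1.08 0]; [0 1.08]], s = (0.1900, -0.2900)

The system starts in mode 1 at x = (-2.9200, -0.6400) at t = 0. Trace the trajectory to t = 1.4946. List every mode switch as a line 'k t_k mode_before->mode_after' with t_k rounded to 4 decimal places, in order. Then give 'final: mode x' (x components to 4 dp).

Mode 1: guard c·x = 0.5560 hit at Δt = 1.0730 (t = 1.0730), x⁻ = (-1.4663, 1.4588) → reset → x⁺ = (-1.3936, 1.2855), jump to mode 0
Mode 0: flow for 0.4216 to horizon, guard not reached → x = (-1.0594, 1.2073)

1 1.0730 1->0
final: 0 -1.0594 1.2073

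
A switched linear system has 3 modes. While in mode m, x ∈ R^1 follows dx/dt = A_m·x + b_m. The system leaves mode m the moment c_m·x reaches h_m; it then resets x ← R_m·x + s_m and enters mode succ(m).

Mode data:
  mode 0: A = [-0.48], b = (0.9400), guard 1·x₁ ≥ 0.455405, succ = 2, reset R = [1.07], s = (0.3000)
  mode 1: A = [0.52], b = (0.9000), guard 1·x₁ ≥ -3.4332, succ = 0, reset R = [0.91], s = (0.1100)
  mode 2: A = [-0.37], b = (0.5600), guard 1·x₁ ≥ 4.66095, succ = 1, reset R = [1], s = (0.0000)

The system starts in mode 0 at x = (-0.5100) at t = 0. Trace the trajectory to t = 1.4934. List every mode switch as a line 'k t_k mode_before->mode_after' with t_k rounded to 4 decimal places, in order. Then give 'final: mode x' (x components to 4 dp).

Mode 0: guard c·x = 0.4554 hit at Δt = 1.0336 (t = 1.0336), x⁻ = (0.4554) → reset → x⁺ = (0.7873), jump to mode 2
Mode 2: flow for 0.4598 to horizon, guard not reached → x = (0.9009)

1 1.0336 0->2
final: 2 0.9009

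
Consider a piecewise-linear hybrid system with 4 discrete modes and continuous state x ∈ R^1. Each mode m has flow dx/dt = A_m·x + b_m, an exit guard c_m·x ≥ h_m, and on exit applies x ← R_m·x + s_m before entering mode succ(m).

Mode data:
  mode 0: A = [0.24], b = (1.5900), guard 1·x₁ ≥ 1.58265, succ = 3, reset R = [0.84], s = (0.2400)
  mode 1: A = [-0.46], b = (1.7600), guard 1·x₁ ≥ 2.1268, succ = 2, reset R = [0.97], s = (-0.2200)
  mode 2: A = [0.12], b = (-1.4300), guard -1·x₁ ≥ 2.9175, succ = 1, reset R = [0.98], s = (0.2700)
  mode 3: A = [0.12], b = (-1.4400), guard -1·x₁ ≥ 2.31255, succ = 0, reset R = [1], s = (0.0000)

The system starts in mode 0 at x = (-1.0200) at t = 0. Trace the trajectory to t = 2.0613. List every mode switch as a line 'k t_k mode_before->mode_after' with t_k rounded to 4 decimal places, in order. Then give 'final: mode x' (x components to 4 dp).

1 1.5892 0->3
final: 3 0.9615

Mode 0: guard c·x = 1.5826 hit at Δt = 1.5892 (t = 1.5892), x⁻ = (1.5826) → reset → x⁺ = (1.5694), jump to mode 3
Mode 3: flow for 0.4721 to horizon, guard not reached → x = (0.9615)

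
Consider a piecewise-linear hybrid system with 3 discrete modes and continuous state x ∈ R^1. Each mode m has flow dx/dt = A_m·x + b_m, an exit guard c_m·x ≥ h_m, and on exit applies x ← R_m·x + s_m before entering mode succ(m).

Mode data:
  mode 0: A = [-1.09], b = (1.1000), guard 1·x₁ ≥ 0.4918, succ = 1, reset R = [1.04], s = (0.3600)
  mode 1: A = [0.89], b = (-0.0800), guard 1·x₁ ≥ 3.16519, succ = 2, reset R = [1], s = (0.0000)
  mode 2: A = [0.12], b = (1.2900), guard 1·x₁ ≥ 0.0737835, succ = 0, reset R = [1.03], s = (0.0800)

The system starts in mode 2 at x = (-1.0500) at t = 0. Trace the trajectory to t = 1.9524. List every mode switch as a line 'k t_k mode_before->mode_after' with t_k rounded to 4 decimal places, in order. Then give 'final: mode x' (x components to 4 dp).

Mode 2: guard c·x = 0.0738 hit at Δt = 0.9135 (t = 0.9135), x⁻ = (0.0738) → reset → x⁺ = (0.1560), jump to mode 0
Mode 0: guard c·x = 0.4918 hit at Δt = 0.4589 (t = 1.3724), x⁻ = (0.4918) → reset → x⁺ = (0.8715), jump to mode 1
Mode 1: flow for 0.5800 to horizon, guard not reached → x = (1.3995)

1 0.9135 2->0
2 1.3724 0->1
final: 1 1.3995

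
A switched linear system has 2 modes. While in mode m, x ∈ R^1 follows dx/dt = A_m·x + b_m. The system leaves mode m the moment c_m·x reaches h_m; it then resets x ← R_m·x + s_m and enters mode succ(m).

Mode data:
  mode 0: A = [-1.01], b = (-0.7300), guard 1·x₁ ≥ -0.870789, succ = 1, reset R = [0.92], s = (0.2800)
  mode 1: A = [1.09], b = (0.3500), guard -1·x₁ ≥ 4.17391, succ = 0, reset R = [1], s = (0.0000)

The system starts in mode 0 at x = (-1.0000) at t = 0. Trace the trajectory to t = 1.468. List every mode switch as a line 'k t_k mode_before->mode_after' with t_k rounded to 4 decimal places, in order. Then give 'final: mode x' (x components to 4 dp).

Mode 0: guard c·x = -0.8708 hit at Δt = 0.6213 (t = 0.6213), x⁻ = (-0.8708) → reset → x⁺ = (-0.5211), jump to mode 1
Mode 1: flow for 0.8467 to horizon, guard not reached → x = (-0.8245)

1 0.6213 0->1
final: 1 -0.8245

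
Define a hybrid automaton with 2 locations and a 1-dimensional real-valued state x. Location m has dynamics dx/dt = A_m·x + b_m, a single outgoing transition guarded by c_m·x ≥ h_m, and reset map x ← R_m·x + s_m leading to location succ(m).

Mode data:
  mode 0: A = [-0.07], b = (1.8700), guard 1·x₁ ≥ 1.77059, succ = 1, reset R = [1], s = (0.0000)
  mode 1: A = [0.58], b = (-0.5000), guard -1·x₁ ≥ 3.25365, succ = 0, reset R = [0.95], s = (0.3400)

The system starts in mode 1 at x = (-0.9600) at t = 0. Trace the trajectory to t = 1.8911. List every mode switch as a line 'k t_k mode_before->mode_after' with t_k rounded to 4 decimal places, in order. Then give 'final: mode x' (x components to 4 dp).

Mode 1: guard c·x = 3.2536 hit at Δt = 1.4049 (t = 1.4049), x⁻ = (-3.2536) → reset → x⁺ = (-2.7510), jump to mode 0
Mode 0: flow for 0.4862 to horizon, guard not reached → x = (-1.7650)

1 1.4049 1->0
final: 0 -1.7650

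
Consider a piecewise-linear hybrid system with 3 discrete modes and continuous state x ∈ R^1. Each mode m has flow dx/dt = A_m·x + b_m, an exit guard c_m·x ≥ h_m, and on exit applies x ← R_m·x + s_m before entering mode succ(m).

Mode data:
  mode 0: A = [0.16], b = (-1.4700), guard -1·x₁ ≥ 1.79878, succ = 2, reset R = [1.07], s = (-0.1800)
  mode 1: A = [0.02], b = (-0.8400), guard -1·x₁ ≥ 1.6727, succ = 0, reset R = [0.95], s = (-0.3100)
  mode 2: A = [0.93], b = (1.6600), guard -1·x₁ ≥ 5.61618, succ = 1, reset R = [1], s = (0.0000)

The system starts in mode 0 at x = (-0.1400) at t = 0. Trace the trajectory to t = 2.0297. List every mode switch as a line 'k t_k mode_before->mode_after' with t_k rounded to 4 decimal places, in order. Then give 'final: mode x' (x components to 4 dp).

Mode 0: guard c·x = 1.7988 hit at Δt = 1.0230 (t = 1.0230), x⁻ = (-1.7988) → reset → x⁺ = (-2.1047), jump to mode 2
Mode 2: flow for 1.0067 to horizon, guard not reached → x = (-2.6004)

1 1.0230 0->2
final: 2 -2.6004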